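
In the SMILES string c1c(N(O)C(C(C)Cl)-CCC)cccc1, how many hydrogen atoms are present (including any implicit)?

Hydrogens are implicit in SMILES; fill each atom to its normal valence:
  5 × C (aromatic): 1 H each → 5
  2 × C: 3 H each → 6
  2 × C: 2 H each → 4
  2 × C: 1 H each → 2
  1 × C (aromatic): no H
  1 × Cl: no H
  1 × N: no H
  1 × O: 1 H
  Total hydrogens = 18.

18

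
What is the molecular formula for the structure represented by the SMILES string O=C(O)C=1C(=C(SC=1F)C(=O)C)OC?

Heavy atoms from the SMILES: 8 C, 1 F, 4 O, 1 S.
Implicit hydrogens by atom environment:
  4 × C (aromatic): no H
  3 × O: no H
  2 × C: 3 H each → 6
  2 × C: no H
  1 × F: no H
  1 × O: 1 H
  1 × S (aromatic): no H
  Total hydrogens = 7.
Molecular formula: C8H7FO4S

C8H7FO4S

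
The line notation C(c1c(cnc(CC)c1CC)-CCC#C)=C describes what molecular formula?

C15H19N

Heavy atoms from the SMILES: 15 C, 1 N.
Implicit hydrogens by atom environment:
  5 × C: 2 H each → 10
  4 × C (aromatic): no H
  2 × C: 3 H each → 6
  2 × C: 1 H each → 2
  1 × C (aromatic): 1 H
  1 × C: no H
  1 × N (aromatic): no H
  Total hydrogens = 19.
Molecular formula: C15H19N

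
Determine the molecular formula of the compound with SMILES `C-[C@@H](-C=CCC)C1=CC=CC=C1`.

Heavy atoms from the SMILES: 12 C.
Implicit hydrogens by atom environment:
  5 × C (aromatic): 1 H each → 5
  3 × C: 1 H each → 3
  2 × C: 3 H each → 6
  1 × C: 2 H
  1 × C (aromatic): no H
  Total hydrogens = 16.
Molecular formula: C12H16

C12H16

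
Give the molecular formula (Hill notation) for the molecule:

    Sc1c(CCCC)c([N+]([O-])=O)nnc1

Heavy atoms from the SMILES: 8 C, 3 N, 2 O, 1 S.
Implicit hydrogens by atom environment:
  3 × C: 2 H each → 6
  3 × C (aromatic): no H
  2 × N (aromatic): no H
  1 × C: 3 H
  1 × C (aromatic): 1 H
  1 × N (charge +1): no H
  1 × O: no H
  1 × O (charge -1): no H
  1 × S: 1 H
  Total hydrogens = 11.
Molecular formula: C8H11N3O2S

C8H11N3O2S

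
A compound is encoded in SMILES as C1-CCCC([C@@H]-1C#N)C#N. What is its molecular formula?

Heavy atoms from the SMILES: 8 C, 2 N.
Implicit hydrogens by atom environment:
  4 × C: 2 H each → 8
  2 × C: 1 H each → 2
  2 × C: no H
  2 × N: no H
  Total hydrogens = 10.
Molecular formula: C8H10N2

C8H10N2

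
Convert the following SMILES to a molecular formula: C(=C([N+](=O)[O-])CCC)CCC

C8H15NO2

Heavy atoms from the SMILES: 8 C, 1 N, 2 O.
Implicit hydrogens by atom environment:
  4 × C: 2 H each → 8
  2 × C: 3 H each → 6
  1 × C: 1 H
  1 × C: no H
  1 × N (charge +1): no H
  1 × O: no H
  1 × O (charge -1): no H
  Total hydrogens = 15.
Molecular formula: C8H15NO2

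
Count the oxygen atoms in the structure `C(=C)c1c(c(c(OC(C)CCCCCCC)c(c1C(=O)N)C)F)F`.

2

The symbol for oxygen appears 2 times in the SMILES.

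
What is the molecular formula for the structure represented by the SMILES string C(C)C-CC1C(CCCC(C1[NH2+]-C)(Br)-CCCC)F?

Heavy atoms from the SMILES: 1 Br, 16 C, 1 F, 1 N.
Implicit hydrogens by atom environment:
  9 × C: 2 H each → 18
  3 × C: 3 H each → 9
  3 × C: 1 H each → 3
  1 × Br: no H
  1 × C: no H
  1 × F: no H
  1 × N (charge +1): 2 H
  Total hydrogens = 32.
Net charge +1.
Molecular formula: C16H32BrFN+

C16H32BrFN+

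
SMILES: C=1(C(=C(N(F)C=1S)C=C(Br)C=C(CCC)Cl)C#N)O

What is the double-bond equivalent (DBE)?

7

Molecular formula from the SMILES: C12H11BrClFN2OS.
DoU = (2C + 2 + N − H − X)/2 = (2·12 + 2 + 2 − 11 − 3)/2 = 14/2 = 7.
(Structurally: 1 ring(s) + 6 π bond(s) = 7.)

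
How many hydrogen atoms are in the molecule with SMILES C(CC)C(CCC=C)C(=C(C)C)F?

21

Hydrogens are implicit in SMILES; fill each atom to its normal valence:
  5 × C: 2 H each → 10
  3 × C: 3 H each → 9
  2 × C: 1 H each → 2
  2 × C: no H
  1 × F: no H
  Total hydrogens = 21.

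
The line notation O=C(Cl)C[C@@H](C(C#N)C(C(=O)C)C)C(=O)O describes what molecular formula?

C10H12ClNO4

Heavy atoms from the SMILES: 10 C, 1 Cl, 1 N, 4 O.
Implicit hydrogens by atom environment:
  4 × C: no H
  3 × C: 1 H each → 3
  3 × O: no H
  2 × C: 3 H each → 6
  1 × C: 2 H
  1 × Cl: no H
  1 × N: no H
  1 × O: 1 H
  Total hydrogens = 12.
Molecular formula: C10H12ClNO4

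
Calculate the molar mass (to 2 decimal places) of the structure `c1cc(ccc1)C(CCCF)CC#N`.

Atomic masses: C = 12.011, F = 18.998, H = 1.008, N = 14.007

191.25

Molecular formula: C12H14FN.
M = 12×12.011 + 1×18.998 + 14×1.008 + 1×14.007 = 191.25 g/mol.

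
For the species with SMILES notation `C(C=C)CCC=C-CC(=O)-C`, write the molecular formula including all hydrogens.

Heavy atoms from the SMILES: 10 C, 1 O.
Implicit hydrogens by atom environment:
  5 × C: 2 H each → 10
  3 × C: 1 H each → 3
  1 × C: 3 H
  1 × C: no H
  1 × O: no H
  Total hydrogens = 16.
Molecular formula: C10H16O

C10H16O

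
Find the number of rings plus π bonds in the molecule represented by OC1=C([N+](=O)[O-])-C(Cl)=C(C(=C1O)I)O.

5

Molecular formula from the SMILES: C6H3ClINO5.
DoU = (2C + 2 + N − H − X)/2 = (2·6 + 2 + 1 − 3 − 2)/2 = 10/2 = 5.
(Structurally: 1 ring(s) + 4 π bond(s) = 5.)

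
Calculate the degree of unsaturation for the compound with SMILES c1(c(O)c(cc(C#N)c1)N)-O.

6

Molecular formula from the SMILES: C7H6N2O2.
DoU = (2C + 2 + N − H − X)/2 = (2·7 + 2 + 2 − 6 − 0)/2 = 12/2 = 6.
(Structurally: 1 ring(s) + 5 π bond(s) = 6.)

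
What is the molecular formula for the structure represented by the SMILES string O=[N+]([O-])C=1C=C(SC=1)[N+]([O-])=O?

Heavy atoms from the SMILES: 4 C, 2 N, 4 O, 1 S.
Implicit hydrogens by atom environment:
  2 × C (aromatic): 1 H each → 2
  2 × C (aromatic): no H
  2 × N (charge +1): no H
  2 × O: no H
  2 × O (charge -1): no H
  1 × S (aromatic): no H
  Total hydrogens = 2.
Molecular formula: C4H2N2O4S

C4H2N2O4S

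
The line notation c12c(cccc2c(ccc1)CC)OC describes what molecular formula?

C13H14O

Heavy atoms from the SMILES: 13 C, 1 O.
Implicit hydrogens by atom environment:
  6 × C (aromatic): 1 H each → 6
  4 × C (aromatic): no H
  2 × C: 3 H each → 6
  1 × C: 2 H
  1 × O: no H
  Total hydrogens = 14.
Molecular formula: C13H14O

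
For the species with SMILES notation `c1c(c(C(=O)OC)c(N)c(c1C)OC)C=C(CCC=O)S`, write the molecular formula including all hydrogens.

C15H19NO4S

Heavy atoms from the SMILES: 15 C, 1 N, 4 O, 1 S.
Implicit hydrogens by atom environment:
  5 × C (aromatic): no H
  4 × O: no H
  3 × C: 3 H each → 9
  2 × C: 2 H each → 4
  2 × C: 1 H each → 2
  2 × C: no H
  1 × C (aromatic): 1 H
  1 × N: 2 H
  1 × S: 1 H
  Total hydrogens = 19.
Molecular formula: C15H19NO4S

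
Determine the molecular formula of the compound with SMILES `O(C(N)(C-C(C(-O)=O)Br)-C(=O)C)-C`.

Heavy atoms from the SMILES: 1 Br, 7 C, 1 N, 4 O.
Implicit hydrogens by atom environment:
  3 × C: no H
  3 × O: no H
  2 × C: 3 H each → 6
  1 × Br: no H
  1 × C: 2 H
  1 × C: 1 H
  1 × N: 2 H
  1 × O: 1 H
  Total hydrogens = 12.
Molecular formula: C7H12BrNO4

C7H12BrNO4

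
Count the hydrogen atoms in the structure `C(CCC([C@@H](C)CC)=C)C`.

Hydrogens are implicit in SMILES; fill each atom to its normal valence:
  5 × C: 2 H each → 10
  3 × C: 3 H each → 9
  1 × C: 1 H
  1 × C: no H
  Total hydrogens = 20.

20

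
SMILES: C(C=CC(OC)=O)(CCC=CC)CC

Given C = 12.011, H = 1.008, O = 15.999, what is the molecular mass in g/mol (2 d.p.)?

196.29

Molecular formula: C12H20O2.
M = 12×12.011 + 20×1.008 + 2×15.999 = 196.29 g/mol.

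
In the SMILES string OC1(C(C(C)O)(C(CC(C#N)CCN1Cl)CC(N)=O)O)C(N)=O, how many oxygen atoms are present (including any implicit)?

5

The symbol for oxygen appears 5 times in the SMILES.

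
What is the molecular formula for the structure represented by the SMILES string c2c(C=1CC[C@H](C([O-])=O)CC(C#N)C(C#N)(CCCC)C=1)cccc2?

C21H23N2O2-

Heavy atoms from the SMILES: 21 C, 2 N, 2 O.
Implicit hydrogens by atom environment:
  6 × C: 2 H each → 12
  5 × C (aromatic): 1 H each → 5
  5 × C: no H
  3 × C: 1 H each → 3
  2 × N: no H
  1 × C: 3 H
  1 × C (aromatic): no H
  1 × O: no H
  1 × O (charge -1): no H
  Total hydrogens = 23.
Net charge -1.
Molecular formula: C21H23N2O2-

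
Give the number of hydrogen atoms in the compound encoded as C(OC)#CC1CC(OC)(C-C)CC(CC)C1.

Hydrogens are implicit in SMILES; fill each atom to its normal valence:
  5 × C: 2 H each → 10
  4 × C: 3 H each → 12
  3 × C: no H
  2 × C: 1 H each → 2
  2 × O: no H
  Total hydrogens = 24.

24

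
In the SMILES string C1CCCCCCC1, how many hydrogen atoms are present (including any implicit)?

16

Hydrogens are implicit in SMILES; fill each atom to its normal valence:
  8 × C: 2 H each → 16
  Total hydrogens = 16.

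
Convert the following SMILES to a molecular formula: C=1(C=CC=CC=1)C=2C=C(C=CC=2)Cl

C12H9Cl

Heavy atoms from the SMILES: 12 C, 1 Cl.
Implicit hydrogens by atom environment:
  9 × C (aromatic): 1 H each → 9
  3 × C (aromatic): no H
  1 × Cl: no H
  Total hydrogens = 9.
Molecular formula: C12H9Cl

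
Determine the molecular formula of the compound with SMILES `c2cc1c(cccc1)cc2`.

Heavy atoms from the SMILES: 10 C.
Implicit hydrogens by atom environment:
  8 × C (aromatic): 1 H each → 8
  2 × C (aromatic): no H
  Total hydrogens = 8.
Molecular formula: C10H8

C10H8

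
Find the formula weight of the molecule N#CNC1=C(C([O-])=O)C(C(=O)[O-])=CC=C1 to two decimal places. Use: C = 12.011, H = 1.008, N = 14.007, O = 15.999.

204.14

Molecular formula: [C9H4N2O4]2-.
M = 9×12.011 + 4×1.008 + 2×14.007 + 4×15.999 = 204.14 g/mol.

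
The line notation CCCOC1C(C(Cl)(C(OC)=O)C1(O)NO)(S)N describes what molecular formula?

Heavy atoms from the SMILES: 9 C, 1 Cl, 2 N, 5 O, 1 S.
Implicit hydrogens by atom environment:
  4 × C: no H
  3 × O: no H
  2 × C: 3 H each → 6
  2 × C: 2 H each → 4
  2 × O: 1 H each → 2
  1 × C: 1 H
  1 × Cl: no H
  1 × N: 2 H
  1 × N: 1 H
  1 × S: 1 H
  Total hydrogens = 17.
Molecular formula: C9H17ClN2O5S

C9H17ClN2O5S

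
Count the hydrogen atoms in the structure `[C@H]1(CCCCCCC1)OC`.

Hydrogens are implicit in SMILES; fill each atom to its normal valence:
  7 × C: 2 H each → 14
  1 × C: 3 H
  1 × C: 1 H
  1 × O: no H
  Total hydrogens = 18.

18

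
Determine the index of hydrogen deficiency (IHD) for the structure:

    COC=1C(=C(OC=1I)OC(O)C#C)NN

Molecular formula from the SMILES: C8H9IN2O4.
DoU = (2C + 2 + N − H − X)/2 = (2·8 + 2 + 2 − 9 − 1)/2 = 10/2 = 5.
(Structurally: 1 ring(s) + 4 π bond(s) = 5.)

5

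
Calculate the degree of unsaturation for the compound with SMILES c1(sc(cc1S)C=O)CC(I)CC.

4

Molecular formula from the SMILES: C9H11IOS2.
DoU = (2C + 2 + N − H − X)/2 = (2·9 + 2 + 0 − 11 − 1)/2 = 8/2 = 4.
(Structurally: 1 ring(s) + 3 π bond(s) = 4.)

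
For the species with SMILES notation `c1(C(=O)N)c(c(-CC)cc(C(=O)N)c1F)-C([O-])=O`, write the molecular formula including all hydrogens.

Heavy atoms from the SMILES: 11 C, 1 F, 2 N, 4 O.
Implicit hydrogens by atom environment:
  5 × C (aromatic): no H
  3 × C: no H
  3 × O: no H
  2 × N: 2 H each → 4
  1 × C: 3 H
  1 × C: 2 H
  1 × C (aromatic): 1 H
  1 × F: no H
  1 × O (charge -1): no H
  Total hydrogens = 10.
Net charge -1.
Molecular formula: C11H10FN2O4-

C11H10FN2O4-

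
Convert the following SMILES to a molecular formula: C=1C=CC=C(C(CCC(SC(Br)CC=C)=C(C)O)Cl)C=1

C16H20BrClOS

Heavy atoms from the SMILES: 1 Br, 16 C, 1 Cl, 1 O, 1 S.
Implicit hydrogens by atom environment:
  5 × C (aromatic): 1 H each → 5
  4 × C: 2 H each → 8
  3 × C: 1 H each → 3
  2 × C: no H
  1 × Br: no H
  1 × C: 3 H
  1 × C (aromatic): no H
  1 × Cl: no H
  1 × O: 1 H
  1 × S: no H
  Total hydrogens = 20.
Molecular formula: C16H20BrClOS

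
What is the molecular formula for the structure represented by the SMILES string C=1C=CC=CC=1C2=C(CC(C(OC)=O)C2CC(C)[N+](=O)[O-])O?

C16H19NO5

Heavy atoms from the SMILES: 16 C, 1 N, 5 O.
Implicit hydrogens by atom environment:
  5 × C (aromatic): 1 H each → 5
  3 × C: 1 H each → 3
  3 × C: no H
  3 × O: no H
  2 × C: 3 H each → 6
  2 × C: 2 H each → 4
  1 × C (aromatic): no H
  1 × N (charge +1): no H
  1 × O: 1 H
  1 × O (charge -1): no H
  Total hydrogens = 19.
Molecular formula: C16H19NO5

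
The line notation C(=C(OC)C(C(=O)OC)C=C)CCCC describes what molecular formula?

C12H20O3

Heavy atoms from the SMILES: 12 C, 3 O.
Implicit hydrogens by atom environment:
  4 × C: 2 H each → 8
  3 × C: 3 H each → 9
  3 × C: 1 H each → 3
  3 × O: no H
  2 × C: no H
  Total hydrogens = 20.
Molecular formula: C12H20O3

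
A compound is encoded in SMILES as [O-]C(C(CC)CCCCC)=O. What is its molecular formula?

Heavy atoms from the SMILES: 9 C, 2 O.
Implicit hydrogens by atom environment:
  5 × C: 2 H each → 10
  2 × C: 3 H each → 6
  1 × C: 1 H
  1 × C: no H
  1 × O: no H
  1 × O (charge -1): no H
  Total hydrogens = 17.
Net charge -1.
Molecular formula: C9H17O2-

C9H17O2-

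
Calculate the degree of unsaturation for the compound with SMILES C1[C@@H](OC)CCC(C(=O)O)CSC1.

Molecular formula from the SMILES: C9H16O3S.
DoU = (2C + 2 + N − H − X)/2 = (2·9 + 2 + 0 − 16 − 0)/2 = 4/2 = 2.
(Structurally: 1 ring(s) + 1 π bond(s) = 2.)

2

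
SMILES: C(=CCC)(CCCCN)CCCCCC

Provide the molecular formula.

C14H29N

Heavy atoms from the SMILES: 14 C, 1 N.
Implicit hydrogens by atom environment:
  10 × C: 2 H each → 20
  2 × C: 3 H each → 6
  1 × C: 1 H
  1 × C: no H
  1 × N: 2 H
  Total hydrogens = 29.
Molecular formula: C14H29N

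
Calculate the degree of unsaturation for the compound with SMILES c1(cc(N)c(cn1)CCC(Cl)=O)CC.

5

Molecular formula from the SMILES: C10H13ClN2O.
DoU = (2C + 2 + N − H − X)/2 = (2·10 + 2 + 2 − 13 − 1)/2 = 10/2 = 5.
(Structurally: 1 ring(s) + 4 π bond(s) = 5.)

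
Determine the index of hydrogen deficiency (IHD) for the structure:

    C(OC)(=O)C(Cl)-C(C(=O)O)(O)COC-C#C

4

Molecular formula from the SMILES: C9H11ClO6.
DoU = (2C + 2 + N − H − X)/2 = (2·9 + 2 + 0 − 11 − 1)/2 = 8/2 = 4.
(Structurally: 0 ring(s) + 4 π bond(s) = 4.)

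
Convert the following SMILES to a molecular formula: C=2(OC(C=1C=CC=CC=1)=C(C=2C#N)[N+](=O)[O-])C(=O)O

C12H6N2O5

Heavy atoms from the SMILES: 12 C, 2 N, 5 O.
Implicit hydrogens by atom environment:
  5 × C (aromatic): 1 H each → 5
  5 × C (aromatic): no H
  2 × C: no H
  2 × O: no H
  1 × N (charge +1): no H
  1 × N: no H
  1 × O: 1 H
  1 × O (aromatic): no H
  1 × O (charge -1): no H
  Total hydrogens = 6.
Molecular formula: C12H6N2O5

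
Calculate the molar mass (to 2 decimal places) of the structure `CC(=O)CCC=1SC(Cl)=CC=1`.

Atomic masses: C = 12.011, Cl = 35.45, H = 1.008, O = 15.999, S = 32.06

Molecular formula: C8H9ClOS.
M = 8×12.011 + 1×35.45 + 9×1.008 + 1×15.999 + 1×32.06 = 188.67 g/mol.

188.67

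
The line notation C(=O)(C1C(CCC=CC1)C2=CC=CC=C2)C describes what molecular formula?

Heavy atoms from the SMILES: 15 C, 1 O.
Implicit hydrogens by atom environment:
  5 × C (aromatic): 1 H each → 5
  4 × C: 1 H each → 4
  3 × C: 2 H each → 6
  1 × C: 3 H
  1 × C: no H
  1 × C (aromatic): no H
  1 × O: no H
  Total hydrogens = 18.
Molecular formula: C15H18O

C15H18O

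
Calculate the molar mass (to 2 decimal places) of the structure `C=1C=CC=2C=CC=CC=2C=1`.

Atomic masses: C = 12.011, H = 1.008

128.17

Molecular formula: C10H8.
M = 10×12.011 + 8×1.008 = 128.17 g/mol.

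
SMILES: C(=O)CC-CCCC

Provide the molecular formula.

Heavy atoms from the SMILES: 7 C, 1 O.
Implicit hydrogens by atom environment:
  5 × C: 2 H each → 10
  1 × C: 3 H
  1 × C: 1 H
  1 × O: no H
  Total hydrogens = 14.
Molecular formula: C7H14O

C7H14O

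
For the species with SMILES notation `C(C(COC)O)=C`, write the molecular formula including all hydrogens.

Heavy atoms from the SMILES: 5 C, 2 O.
Implicit hydrogens by atom environment:
  2 × C: 2 H each → 4
  2 × C: 1 H each → 2
  1 × C: 3 H
  1 × O: 1 H
  1 × O: no H
  Total hydrogens = 10.
Molecular formula: C5H10O2

C5H10O2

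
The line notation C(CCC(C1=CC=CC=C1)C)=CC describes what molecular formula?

C13H18

Heavy atoms from the SMILES: 13 C.
Implicit hydrogens by atom environment:
  5 × C (aromatic): 1 H each → 5
  3 × C: 1 H each → 3
  2 × C: 3 H each → 6
  2 × C: 2 H each → 4
  1 × C (aromatic): no H
  Total hydrogens = 18.
Molecular formula: C13H18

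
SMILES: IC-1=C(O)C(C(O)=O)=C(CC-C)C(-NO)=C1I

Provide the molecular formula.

C10H11I2NO4

Heavy atoms from the SMILES: 10 C, 2 I, 1 N, 4 O.
Implicit hydrogens by atom environment:
  6 × C (aromatic): no H
  3 × O: 1 H each → 3
  2 × C: 2 H each → 4
  2 × I: no H
  1 × C: 3 H
  1 × C: no H
  1 × N: 1 H
  1 × O: no H
  Total hydrogens = 11.
Molecular formula: C10H11I2NO4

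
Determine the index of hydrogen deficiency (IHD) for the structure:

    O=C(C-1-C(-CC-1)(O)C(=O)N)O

3

Molecular formula from the SMILES: C6H9NO4.
DoU = (2C + 2 + N − H − X)/2 = (2·6 + 2 + 1 − 9 − 0)/2 = 6/2 = 3.
(Structurally: 1 ring(s) + 2 π bond(s) = 3.)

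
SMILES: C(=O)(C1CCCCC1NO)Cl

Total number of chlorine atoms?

1

The symbol for chlorine appears 1 time in the SMILES.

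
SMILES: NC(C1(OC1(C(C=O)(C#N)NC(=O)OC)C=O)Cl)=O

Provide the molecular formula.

Heavy atoms from the SMILES: 9 C, 1 Cl, 3 N, 6 O.
Implicit hydrogens by atom environment:
  6 × C: no H
  6 × O: no H
  2 × C: 1 H each → 2
  1 × C: 3 H
  1 × Cl: no H
  1 × N: 2 H
  1 × N: 1 H
  1 × N: no H
  Total hydrogens = 8.
Molecular formula: C9H8ClN3O6

C9H8ClN3O6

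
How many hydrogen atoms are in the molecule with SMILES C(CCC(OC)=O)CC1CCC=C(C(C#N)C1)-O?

Hydrogens are implicit in SMILES; fill each atom to its normal valence:
  7 × C: 2 H each → 14
  3 × C: 1 H each → 3
  3 × C: no H
  2 × O: no H
  1 × C: 3 H
  1 × N: no H
  1 × O: 1 H
  Total hydrogens = 21.

21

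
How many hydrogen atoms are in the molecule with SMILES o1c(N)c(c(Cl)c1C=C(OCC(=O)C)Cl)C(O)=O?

Hydrogens are implicit in SMILES; fill each atom to its normal valence:
  4 × C (aromatic): no H
  3 × C: no H
  3 × O: no H
  2 × Cl: no H
  1 × C: 3 H
  1 × C: 2 H
  1 × C: 1 H
  1 × N: 2 H
  1 × O: 1 H
  1 × O (aromatic): no H
  Total hydrogens = 9.

9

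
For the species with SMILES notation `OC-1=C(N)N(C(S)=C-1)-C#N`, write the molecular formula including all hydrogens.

Heavy atoms from the SMILES: 5 C, 3 N, 1 O, 1 S.
Implicit hydrogens by atom environment:
  3 × C (aromatic): no H
  1 × C (aromatic): 1 H
  1 × C: no H
  1 × N: 2 H
  1 × N (aromatic): no H
  1 × N: no H
  1 × O: 1 H
  1 × S: 1 H
  Total hydrogens = 5.
Molecular formula: C5H5N3OS

C5H5N3OS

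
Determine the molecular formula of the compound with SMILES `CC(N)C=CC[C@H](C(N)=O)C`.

C8H16N2O

Heavy atoms from the SMILES: 8 C, 2 N, 1 O.
Implicit hydrogens by atom environment:
  4 × C: 1 H each → 4
  2 × C: 3 H each → 6
  2 × N: 2 H each → 4
  1 × C: 2 H
  1 × C: no H
  1 × O: no H
  Total hydrogens = 16.
Molecular formula: C8H16N2O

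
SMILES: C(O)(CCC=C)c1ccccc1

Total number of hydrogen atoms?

14

Hydrogens are implicit in SMILES; fill each atom to its normal valence:
  5 × C (aromatic): 1 H each → 5
  3 × C: 2 H each → 6
  2 × C: 1 H each → 2
  1 × C (aromatic): no H
  1 × O: 1 H
  Total hydrogens = 14.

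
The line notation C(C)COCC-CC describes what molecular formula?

Heavy atoms from the SMILES: 7 C, 1 O.
Implicit hydrogens by atom environment:
  5 × C: 2 H each → 10
  2 × C: 3 H each → 6
  1 × O: no H
  Total hydrogens = 16.
Molecular formula: C7H16O

C7H16O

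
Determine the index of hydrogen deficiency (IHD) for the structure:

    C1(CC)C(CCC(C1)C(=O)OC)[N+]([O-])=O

Molecular formula from the SMILES: C10H17NO4.
DoU = (2C + 2 + N − H − X)/2 = (2·10 + 2 + 1 − 17 − 0)/2 = 6/2 = 3.
(Structurally: 1 ring(s) + 2 π bond(s) = 3.)

3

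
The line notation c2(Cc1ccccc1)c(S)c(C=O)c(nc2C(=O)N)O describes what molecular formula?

C14H12N2O3S

Heavy atoms from the SMILES: 14 C, 2 N, 3 O, 1 S.
Implicit hydrogens by atom environment:
  6 × C (aromatic): no H
  5 × C (aromatic): 1 H each → 5
  2 × O: no H
  1 × C: 2 H
  1 × C: 1 H
  1 × C: no H
  1 × N: 2 H
  1 × N (aromatic): no H
  1 × O: 1 H
  1 × S: 1 H
  Total hydrogens = 12.
Molecular formula: C14H12N2O3S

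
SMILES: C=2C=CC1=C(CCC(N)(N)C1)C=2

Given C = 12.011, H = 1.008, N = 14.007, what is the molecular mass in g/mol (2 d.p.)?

Molecular formula: C10H14N2.
M = 10×12.011 + 14×1.008 + 2×14.007 = 162.24 g/mol.

162.24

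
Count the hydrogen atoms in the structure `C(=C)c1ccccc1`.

8

Hydrogens are implicit in SMILES; fill each atom to its normal valence:
  5 × C (aromatic): 1 H each → 5
  1 × C: 2 H
  1 × C: 1 H
  1 × C (aromatic): no H
  Total hydrogens = 8.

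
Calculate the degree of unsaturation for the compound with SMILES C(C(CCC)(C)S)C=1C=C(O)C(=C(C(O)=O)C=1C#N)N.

7

Molecular formula from the SMILES: C14H18N2O3S.
DoU = (2C + 2 + N − H − X)/2 = (2·14 + 2 + 2 − 18 − 0)/2 = 14/2 = 7.
(Structurally: 1 ring(s) + 6 π bond(s) = 7.)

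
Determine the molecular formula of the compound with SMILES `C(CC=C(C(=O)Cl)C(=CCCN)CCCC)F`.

Heavy atoms from the SMILES: 13 C, 1 Cl, 1 F, 1 N, 1 O.
Implicit hydrogens by atom environment:
  7 × C: 2 H each → 14
  3 × C: no H
  2 × C: 1 H each → 2
  1 × C: 3 H
  1 × Cl: no H
  1 × F: no H
  1 × N: 2 H
  1 × O: no H
  Total hydrogens = 21.
Molecular formula: C13H21ClFNO

C13H21ClFNO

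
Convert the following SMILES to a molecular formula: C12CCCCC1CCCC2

Heavy atoms from the SMILES: 10 C.
Implicit hydrogens by atom environment:
  8 × C: 2 H each → 16
  2 × C: 1 H each → 2
  Total hydrogens = 18.
Molecular formula: C10H18

C10H18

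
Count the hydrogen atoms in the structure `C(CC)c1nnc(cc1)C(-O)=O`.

10

Hydrogens are implicit in SMILES; fill each atom to its normal valence:
  2 × C: 2 H each → 4
  2 × C (aromatic): 1 H each → 2
  2 × C (aromatic): no H
  2 × N (aromatic): no H
  1 × C: 3 H
  1 × C: no H
  1 × O: 1 H
  1 × O: no H
  Total hydrogens = 10.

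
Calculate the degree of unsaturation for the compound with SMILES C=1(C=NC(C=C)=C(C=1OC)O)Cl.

5

Molecular formula from the SMILES: C8H8ClNO2.
DoU = (2C + 2 + N − H − X)/2 = (2·8 + 2 + 1 − 8 − 1)/2 = 10/2 = 5.
(Structurally: 1 ring(s) + 4 π bond(s) = 5.)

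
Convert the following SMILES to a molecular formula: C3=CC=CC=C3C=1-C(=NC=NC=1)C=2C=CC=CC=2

Heavy atoms from the SMILES: 16 C, 2 N.
Implicit hydrogens by atom environment:
  12 × C (aromatic): 1 H each → 12
  4 × C (aromatic): no H
  2 × N (aromatic): no H
  Total hydrogens = 12.
Molecular formula: C16H12N2

C16H12N2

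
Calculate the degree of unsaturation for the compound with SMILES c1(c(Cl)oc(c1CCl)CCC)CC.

Molecular formula from the SMILES: C10H14Cl2O.
DoU = (2C + 2 + N − H − X)/2 = (2·10 + 2 + 0 − 14 − 2)/2 = 6/2 = 3.
(Structurally: 1 ring(s) + 2 π bond(s) = 3.)

3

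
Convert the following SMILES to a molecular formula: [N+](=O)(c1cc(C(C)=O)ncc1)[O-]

Heavy atoms from the SMILES: 7 C, 2 N, 3 O.
Implicit hydrogens by atom environment:
  3 × C (aromatic): 1 H each → 3
  2 × C (aromatic): no H
  2 × O: no H
  1 × C: 3 H
  1 × C: no H
  1 × N (aromatic): no H
  1 × N (charge +1): no H
  1 × O (charge -1): no H
  Total hydrogens = 6.
Molecular formula: C7H6N2O3

C7H6N2O3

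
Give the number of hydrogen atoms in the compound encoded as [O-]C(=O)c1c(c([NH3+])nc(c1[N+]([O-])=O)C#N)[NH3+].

6

Hydrogens are implicit in SMILES; fill each atom to its normal valence:
  5 × C (aromatic): no H
  2 × C: no H
  2 × N (charge +1): 3 H each → 6
  2 × O: no H
  2 × O (charge -1): no H
  1 × N (aromatic): no H
  1 × N (charge +1): no H
  1 × N: no H
  Total hydrogens = 6.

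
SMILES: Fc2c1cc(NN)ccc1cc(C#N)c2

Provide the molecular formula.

C11H8FN3

Heavy atoms from the SMILES: 11 C, 1 F, 3 N.
Implicit hydrogens by atom environment:
  5 × C (aromatic): 1 H each → 5
  5 × C (aromatic): no H
  1 × C: no H
  1 × F: no H
  1 × N: 2 H
  1 × N: 1 H
  1 × N: no H
  Total hydrogens = 8.
Molecular formula: C11H8FN3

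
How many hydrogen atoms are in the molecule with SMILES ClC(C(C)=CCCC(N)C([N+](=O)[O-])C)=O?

Hydrogens are implicit in SMILES; fill each atom to its normal valence:
  3 × C: 1 H each → 3
  2 × C: 3 H each → 6
  2 × C: 2 H each → 4
  2 × C: no H
  2 × O: no H
  1 × Cl: no H
  1 × N: 2 H
  1 × N (charge +1): no H
  1 × O (charge -1): no H
  Total hydrogens = 15.

15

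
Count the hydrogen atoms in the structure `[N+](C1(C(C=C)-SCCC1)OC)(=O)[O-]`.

13

Hydrogens are implicit in SMILES; fill each atom to its normal valence:
  4 × C: 2 H each → 8
  2 × C: 1 H each → 2
  2 × O: no H
  1 × C: 3 H
  1 × C: no H
  1 × N (charge +1): no H
  1 × O (charge -1): no H
  1 × S: no H
  Total hydrogens = 13.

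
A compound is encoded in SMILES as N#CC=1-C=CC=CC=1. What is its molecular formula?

C7H5N

Heavy atoms from the SMILES: 7 C, 1 N.
Implicit hydrogens by atom environment:
  5 × C (aromatic): 1 H each → 5
  1 × C (aromatic): no H
  1 × C: no H
  1 × N: no H
  Total hydrogens = 5.
Molecular formula: C7H5N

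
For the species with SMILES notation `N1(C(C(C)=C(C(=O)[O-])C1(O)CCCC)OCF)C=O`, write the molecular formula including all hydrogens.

C12H17FNO5-

Heavy atoms from the SMILES: 12 C, 1 F, 1 N, 5 O.
Implicit hydrogens by atom environment:
  4 × C: 2 H each → 8
  4 × C: no H
  3 × O: no H
  2 × C: 3 H each → 6
  2 × C: 1 H each → 2
  1 × F: no H
  1 × N: no H
  1 × O: 1 H
  1 × O (charge -1): no H
  Total hydrogens = 17.
Net charge -1.
Molecular formula: C12H17FNO5-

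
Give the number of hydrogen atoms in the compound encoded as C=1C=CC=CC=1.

Hydrogens are implicit in SMILES; fill each atom to its normal valence:
  6 × C (aromatic): 1 H each → 6
  Total hydrogens = 6.

6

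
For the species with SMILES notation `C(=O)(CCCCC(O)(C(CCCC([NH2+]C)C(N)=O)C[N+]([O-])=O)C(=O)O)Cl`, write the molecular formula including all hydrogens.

C15H27ClN3O7+

Heavy atoms from the SMILES: 15 C, 1 Cl, 3 N, 7 O.
Implicit hydrogens by atom environment:
  8 × C: 2 H each → 16
  4 × C: no H
  4 × O: no H
  2 × C: 1 H each → 2
  2 × O: 1 H each → 2
  1 × C: 3 H
  1 × Cl: no H
  1 × N (charge +1): 2 H
  1 × N: 2 H
  1 × N (charge +1): no H
  1 × O (charge -1): no H
  Total hydrogens = 27.
Net charge +1.
Molecular formula: C15H27ClN3O7+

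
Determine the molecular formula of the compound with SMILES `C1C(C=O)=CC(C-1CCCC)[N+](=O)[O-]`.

Heavy atoms from the SMILES: 10 C, 1 N, 3 O.
Implicit hydrogens by atom environment:
  4 × C: 2 H each → 8
  4 × C: 1 H each → 4
  2 × O: no H
  1 × C: 3 H
  1 × C: no H
  1 × N (charge +1): no H
  1 × O (charge -1): no H
  Total hydrogens = 15.
Molecular formula: C10H15NO3

C10H15NO3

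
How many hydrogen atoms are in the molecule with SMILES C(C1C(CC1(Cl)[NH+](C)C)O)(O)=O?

Hydrogens are implicit in SMILES; fill each atom to its normal valence:
  2 × C: 3 H each → 6
  2 × C: 1 H each → 2
  2 × C: no H
  2 × O: 1 H each → 2
  1 × C: 2 H
  1 × Cl: no H
  1 × N (charge +1): 1 H
  1 × O: no H
  Total hydrogens = 13.

13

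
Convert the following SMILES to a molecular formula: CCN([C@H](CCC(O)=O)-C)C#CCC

C11H19NO2

Heavy atoms from the SMILES: 11 C, 1 N, 2 O.
Implicit hydrogens by atom environment:
  4 × C: 2 H each → 8
  3 × C: 3 H each → 9
  3 × C: no H
  1 × C: 1 H
  1 × N: no H
  1 × O: 1 H
  1 × O: no H
  Total hydrogens = 19.
Molecular formula: C11H19NO2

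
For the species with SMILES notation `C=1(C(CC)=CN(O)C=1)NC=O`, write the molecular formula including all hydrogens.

C7H10N2O2

Heavy atoms from the SMILES: 7 C, 2 N, 2 O.
Implicit hydrogens by atom environment:
  2 × C (aromatic): 1 H each → 2
  2 × C (aromatic): no H
  1 × C: 3 H
  1 × C: 2 H
  1 × C: 1 H
  1 × N: 1 H
  1 × N (aromatic): no H
  1 × O: 1 H
  1 × O: no H
  Total hydrogens = 10.
Molecular formula: C7H10N2O2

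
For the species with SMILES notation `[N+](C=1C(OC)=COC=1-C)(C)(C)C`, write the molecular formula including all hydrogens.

C9H16NO2+

Heavy atoms from the SMILES: 9 C, 1 N, 2 O.
Implicit hydrogens by atom environment:
  5 × C: 3 H each → 15
  3 × C (aromatic): no H
  1 × C (aromatic): 1 H
  1 × N (charge +1): no H
  1 × O (aromatic): no H
  1 × O: no H
  Total hydrogens = 16.
Net charge +1.
Molecular formula: C9H16NO2+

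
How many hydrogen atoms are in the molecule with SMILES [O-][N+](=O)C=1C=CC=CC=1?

Hydrogens are implicit in SMILES; fill each atom to its normal valence:
  5 × C (aromatic): 1 H each → 5
  1 × C (aromatic): no H
  1 × N (charge +1): no H
  1 × O: no H
  1 × O (charge -1): no H
  Total hydrogens = 5.

5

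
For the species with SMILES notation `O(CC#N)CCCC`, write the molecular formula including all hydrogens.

Heavy atoms from the SMILES: 6 C, 1 N, 1 O.
Implicit hydrogens by atom environment:
  4 × C: 2 H each → 8
  1 × C: 3 H
  1 × C: no H
  1 × N: no H
  1 × O: no H
  Total hydrogens = 11.
Molecular formula: C6H11NO

C6H11NO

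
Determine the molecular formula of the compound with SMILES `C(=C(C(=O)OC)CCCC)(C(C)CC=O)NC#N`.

Heavy atoms from the SMILES: 13 C, 2 N, 3 O.
Implicit hydrogens by atom environment:
  4 × C: 2 H each → 8
  4 × C: no H
  3 × C: 3 H each → 9
  3 × O: no H
  2 × C: 1 H each → 2
  1 × N: 1 H
  1 × N: no H
  Total hydrogens = 20.
Molecular formula: C13H20N2O3

C13H20N2O3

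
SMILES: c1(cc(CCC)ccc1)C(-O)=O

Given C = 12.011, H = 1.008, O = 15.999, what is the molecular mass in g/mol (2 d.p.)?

Molecular formula: C10H12O2.
M = 10×12.011 + 12×1.008 + 2×15.999 = 164.20 g/mol.

164.20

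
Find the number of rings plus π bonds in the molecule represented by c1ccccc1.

Molecular formula from the SMILES: C6H6.
DoU = (2C + 2 + N − H − X)/2 = (2·6 + 2 + 0 − 6 − 0)/2 = 8/2 = 4.
(Structurally: 1 ring(s) + 3 π bond(s) = 4.)

4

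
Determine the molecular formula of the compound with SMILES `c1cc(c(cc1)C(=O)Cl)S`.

C7H5ClOS

Heavy atoms from the SMILES: 7 C, 1 Cl, 1 O, 1 S.
Implicit hydrogens by atom environment:
  4 × C (aromatic): 1 H each → 4
  2 × C (aromatic): no H
  1 × C: no H
  1 × Cl: no H
  1 × O: no H
  1 × S: 1 H
  Total hydrogens = 5.
Molecular formula: C7H5ClOS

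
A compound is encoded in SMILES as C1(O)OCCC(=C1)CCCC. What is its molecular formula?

C9H16O2

Heavy atoms from the SMILES: 9 C, 2 O.
Implicit hydrogens by atom environment:
  5 × C: 2 H each → 10
  2 × C: 1 H each → 2
  1 × C: 3 H
  1 × C: no H
  1 × O: 1 H
  1 × O: no H
  Total hydrogens = 16.
Molecular formula: C9H16O2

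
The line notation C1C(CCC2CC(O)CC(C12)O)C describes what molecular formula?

C11H20O2

Heavy atoms from the SMILES: 11 C, 2 O.
Implicit hydrogens by atom environment:
  5 × C: 2 H each → 10
  5 × C: 1 H each → 5
  2 × O: 1 H each → 2
  1 × C: 3 H
  Total hydrogens = 20.
Molecular formula: C11H20O2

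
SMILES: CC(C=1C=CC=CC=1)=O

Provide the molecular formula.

Heavy atoms from the SMILES: 8 C, 1 O.
Implicit hydrogens by atom environment:
  5 × C (aromatic): 1 H each → 5
  1 × C: 3 H
  1 × C (aromatic): no H
  1 × C: no H
  1 × O: no H
  Total hydrogens = 8.
Molecular formula: C8H8O

C8H8O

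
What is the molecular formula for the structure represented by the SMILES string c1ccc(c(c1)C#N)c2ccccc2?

C13H9N

Heavy atoms from the SMILES: 13 C, 1 N.
Implicit hydrogens by atom environment:
  9 × C (aromatic): 1 H each → 9
  3 × C (aromatic): no H
  1 × C: no H
  1 × N: no H
  Total hydrogens = 9.
Molecular formula: C13H9N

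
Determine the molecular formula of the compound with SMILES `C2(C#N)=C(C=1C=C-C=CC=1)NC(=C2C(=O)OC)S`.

Heavy atoms from the SMILES: 13 C, 2 N, 2 O, 1 S.
Implicit hydrogens by atom environment:
  5 × C (aromatic): 1 H each → 5
  5 × C (aromatic): no H
  2 × C: no H
  2 × O: no H
  1 × C: 3 H
  1 × N (aromatic): 1 H
  1 × N: no H
  1 × S: 1 H
  Total hydrogens = 10.
Molecular formula: C13H10N2O2S

C13H10N2O2S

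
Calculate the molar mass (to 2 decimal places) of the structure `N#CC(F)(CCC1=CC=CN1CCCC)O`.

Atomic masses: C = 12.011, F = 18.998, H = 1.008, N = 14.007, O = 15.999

Molecular formula: C12H17FN2O.
M = 12×12.011 + 1×18.998 + 17×1.008 + 2×14.007 + 1×15.999 = 224.28 g/mol.

224.28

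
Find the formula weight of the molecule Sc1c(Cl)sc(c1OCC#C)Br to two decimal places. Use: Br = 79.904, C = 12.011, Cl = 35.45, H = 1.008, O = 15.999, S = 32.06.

Molecular formula: C7H4BrClOS2.
M = 1×79.904 + 7×12.011 + 1×35.45 + 4×1.008 + 1×15.999 + 2×32.06 = 283.58 g/mol.

283.58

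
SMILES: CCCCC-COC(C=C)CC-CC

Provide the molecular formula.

Heavy atoms from the SMILES: 13 C, 1 O.
Implicit hydrogens by atom environment:
  9 × C: 2 H each → 18
  2 × C: 3 H each → 6
  2 × C: 1 H each → 2
  1 × O: no H
  Total hydrogens = 26.
Molecular formula: C13H26O

C13H26O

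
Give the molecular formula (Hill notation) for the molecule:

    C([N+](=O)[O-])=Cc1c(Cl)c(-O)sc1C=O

C7H4ClNO4S

Heavy atoms from the SMILES: 7 C, 1 Cl, 1 N, 4 O, 1 S.
Implicit hydrogens by atom environment:
  4 × C (aromatic): no H
  3 × C: 1 H each → 3
  2 × O: no H
  1 × Cl: no H
  1 × N (charge +1): no H
  1 × O: 1 H
  1 × O (charge -1): no H
  1 × S (aromatic): no H
  Total hydrogens = 4.
Molecular formula: C7H4ClNO4S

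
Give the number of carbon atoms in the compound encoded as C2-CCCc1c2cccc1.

The symbol for carbon appears 10 times in the SMILES. Lowercase c denotes aromatic carbon and counts toward C.

10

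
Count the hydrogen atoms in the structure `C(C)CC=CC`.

Hydrogens are implicit in SMILES; fill each atom to its normal valence:
  2 × C: 3 H each → 6
  2 × C: 2 H each → 4
  2 × C: 1 H each → 2
  Total hydrogens = 12.

12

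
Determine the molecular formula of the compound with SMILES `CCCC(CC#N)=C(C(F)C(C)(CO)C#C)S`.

C13H18FNOS

Heavy atoms from the SMILES: 13 C, 1 F, 1 N, 1 O, 1 S.
Implicit hydrogens by atom environment:
  5 × C: no H
  4 × C: 2 H each → 8
  2 × C: 3 H each → 6
  2 × C: 1 H each → 2
  1 × F: no H
  1 × N: no H
  1 × O: 1 H
  1 × S: 1 H
  Total hydrogens = 18.
Molecular formula: C13H18FNOS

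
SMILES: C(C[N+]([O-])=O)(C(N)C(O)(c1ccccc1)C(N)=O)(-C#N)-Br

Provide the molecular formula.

C12H13BrN4O4

Heavy atoms from the SMILES: 1 Br, 12 C, 4 N, 4 O.
Implicit hydrogens by atom environment:
  5 × C (aromatic): 1 H each → 5
  4 × C: no H
  2 × N: 2 H each → 4
  2 × O: no H
  1 × Br: no H
  1 × C: 2 H
  1 × C: 1 H
  1 × C (aromatic): no H
  1 × N: no H
  1 × N (charge +1): no H
  1 × O: 1 H
  1 × O (charge -1): no H
  Total hydrogens = 13.
Molecular formula: C12H13BrN4O4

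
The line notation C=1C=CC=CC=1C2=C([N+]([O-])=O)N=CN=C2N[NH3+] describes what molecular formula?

C10H10N5O2+

Heavy atoms from the SMILES: 10 C, 5 N, 2 O.
Implicit hydrogens by atom environment:
  6 × C (aromatic): 1 H each → 6
  4 × C (aromatic): no H
  2 × N (aromatic): no H
  1 × N (charge +1): 3 H
  1 × N: 1 H
  1 × N (charge +1): no H
  1 × O: no H
  1 × O (charge -1): no H
  Total hydrogens = 10.
Net charge +1.
Molecular formula: C10H10N5O2+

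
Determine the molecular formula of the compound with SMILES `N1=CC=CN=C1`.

C4H4N2

Heavy atoms from the SMILES: 4 C, 2 N.
Implicit hydrogens by atom environment:
  4 × C (aromatic): 1 H each → 4
  2 × N (aromatic): no H
  Total hydrogens = 4.
Molecular formula: C4H4N2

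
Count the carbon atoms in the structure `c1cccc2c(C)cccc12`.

The symbol for carbon appears 11 times in the SMILES. Lowercase c denotes aromatic carbon and counts toward C.

11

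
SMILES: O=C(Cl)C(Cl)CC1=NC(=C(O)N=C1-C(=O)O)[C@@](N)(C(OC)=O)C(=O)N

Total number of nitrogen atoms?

The symbol for nitrogen appears 4 times in the SMILES.

4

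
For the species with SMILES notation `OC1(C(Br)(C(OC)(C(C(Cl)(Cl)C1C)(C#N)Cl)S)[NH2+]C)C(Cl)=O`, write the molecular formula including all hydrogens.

C11H14BrCl4N2O3S+

Heavy atoms from the SMILES: 1 Br, 11 C, 4 Cl, 2 N, 3 O, 1 S.
Implicit hydrogens by atom environment:
  7 × C: no H
  4 × Cl: no H
  3 × C: 3 H each → 9
  2 × O: no H
  1 × Br: no H
  1 × C: 1 H
  1 × N (charge +1): 2 H
  1 × N: no H
  1 × O: 1 H
  1 × S: 1 H
  Total hydrogens = 14.
Net charge +1.
Molecular formula: C11H14BrCl4N2O3S+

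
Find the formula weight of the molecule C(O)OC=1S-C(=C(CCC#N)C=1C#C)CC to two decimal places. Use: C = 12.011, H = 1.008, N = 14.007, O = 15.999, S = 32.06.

Molecular formula: C12H13NO2S.
M = 12×12.011 + 13×1.008 + 1×14.007 + 2×15.999 + 1×32.06 = 235.30 g/mol.

235.30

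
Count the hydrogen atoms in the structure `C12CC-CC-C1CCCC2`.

Hydrogens are implicit in SMILES; fill each atom to its normal valence:
  8 × C: 2 H each → 16
  2 × C: 1 H each → 2
  Total hydrogens = 18.

18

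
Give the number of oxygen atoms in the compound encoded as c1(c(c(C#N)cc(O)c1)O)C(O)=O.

The symbol for oxygen appears 4 times in the SMILES.

4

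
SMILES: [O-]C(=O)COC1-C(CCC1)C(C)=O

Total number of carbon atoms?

The symbol for carbon appears 9 times in the SMILES.

9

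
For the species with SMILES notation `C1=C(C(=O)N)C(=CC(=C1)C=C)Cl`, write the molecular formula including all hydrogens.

Heavy atoms from the SMILES: 9 C, 1 Cl, 1 N, 1 O.
Implicit hydrogens by atom environment:
  3 × C (aromatic): 1 H each → 3
  3 × C (aromatic): no H
  1 × C: 2 H
  1 × C: 1 H
  1 × C: no H
  1 × Cl: no H
  1 × N: 2 H
  1 × O: no H
  Total hydrogens = 8.
Molecular formula: C9H8ClNO

C9H8ClNO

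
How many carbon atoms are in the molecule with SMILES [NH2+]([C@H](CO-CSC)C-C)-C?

7

The symbol for carbon appears 7 times in the SMILES.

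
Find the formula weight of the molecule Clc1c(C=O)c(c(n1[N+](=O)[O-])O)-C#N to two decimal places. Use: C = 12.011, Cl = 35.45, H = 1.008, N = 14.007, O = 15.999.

215.55

Molecular formula: C6H2ClN3O4.
M = 6×12.011 + 1×35.45 + 2×1.008 + 3×14.007 + 4×15.999 = 215.55 g/mol.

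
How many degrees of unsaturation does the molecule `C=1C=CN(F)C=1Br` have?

Molecular formula from the SMILES: C4H3BrFN.
DoU = (2C + 2 + N − H − X)/2 = (2·4 + 2 + 1 − 3 − 2)/2 = 6/2 = 3.
(Structurally: 1 ring(s) + 2 π bond(s) = 3.)

3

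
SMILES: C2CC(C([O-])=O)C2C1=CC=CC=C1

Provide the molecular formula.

C11H11O2-

Heavy atoms from the SMILES: 11 C, 2 O.
Implicit hydrogens by atom environment:
  5 × C (aromatic): 1 H each → 5
  2 × C: 2 H each → 4
  2 × C: 1 H each → 2
  1 × C: no H
  1 × C (aromatic): no H
  1 × O: no H
  1 × O (charge -1): no H
  Total hydrogens = 11.
Net charge -1.
Molecular formula: C11H11O2-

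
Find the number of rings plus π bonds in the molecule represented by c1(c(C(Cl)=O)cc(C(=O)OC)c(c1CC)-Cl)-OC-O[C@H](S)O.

6

Molecular formula from the SMILES: C13H14Cl2O6S.
DoU = (2C + 2 + N − H − X)/2 = (2·13 + 2 + 0 − 14 − 2)/2 = 12/2 = 6.
(Structurally: 1 ring(s) + 5 π bond(s) = 6.)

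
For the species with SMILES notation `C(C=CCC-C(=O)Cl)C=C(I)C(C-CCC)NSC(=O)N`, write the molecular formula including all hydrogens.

C14H22ClIN2O2S

Heavy atoms from the SMILES: 14 C, 1 Cl, 1 I, 2 N, 2 O, 1 S.
Implicit hydrogens by atom environment:
  6 × C: 2 H each → 12
  4 × C: 1 H each → 4
  3 × C: no H
  2 × O: no H
  1 × C: 3 H
  1 × Cl: no H
  1 × I: no H
  1 × N: 2 H
  1 × N: 1 H
  1 × S: no H
  Total hydrogens = 22.
Molecular formula: C14H22ClIN2O2S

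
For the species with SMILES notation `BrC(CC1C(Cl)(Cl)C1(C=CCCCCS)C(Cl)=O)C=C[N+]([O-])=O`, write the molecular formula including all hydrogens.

Heavy atoms from the SMILES: 1 Br, 14 C, 3 Cl, 1 N, 3 O, 1 S.
Implicit hydrogens by atom environment:
  6 × C: 1 H each → 6
  5 × C: 2 H each → 10
  3 × C: no H
  3 × Cl: no H
  2 × O: no H
  1 × Br: no H
  1 × N (charge +1): no H
  1 × O (charge -1): no H
  1 × S: 1 H
  Total hydrogens = 17.
Molecular formula: C14H17BrCl3NO3S

C14H17BrCl3NO3S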